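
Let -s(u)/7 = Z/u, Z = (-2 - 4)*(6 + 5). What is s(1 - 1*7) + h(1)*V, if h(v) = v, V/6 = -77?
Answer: -539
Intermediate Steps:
V = -462 (V = 6*(-77) = -462)
Z = -66 (Z = -6*11 = -66)
s(u) = 462/u (s(u) = -(-462)/u = 462/u)
s(1 - 1*7) + h(1)*V = 462/(1 - 1*7) + 1*(-462) = 462/(1 - 7) - 462 = 462/(-6) - 462 = 462*(-⅙) - 462 = -77 - 462 = -539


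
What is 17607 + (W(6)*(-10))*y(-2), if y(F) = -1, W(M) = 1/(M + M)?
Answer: 105647/6 ≈ 17608.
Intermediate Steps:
W(M) = 1/(2*M)
17607 + (W(6)*(-10))*y(-2) = 17607 + (((1/2)/6)*(-10))*(-1) = 17607 + (((1/2)*(1/6))*(-10))*(-1) = 17607 + ((1/12)*(-10))*(-1) = 17607 - 5/6*(-1) = 17607 + 5/6 = 105647/6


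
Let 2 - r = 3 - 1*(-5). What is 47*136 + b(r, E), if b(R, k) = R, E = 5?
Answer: 6386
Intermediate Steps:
r = -6 (r = 2 - (3 - 1*(-5)) = 2 - (3 + 5) = 2 - 1*8 = 2 - 8 = -6)
47*136 + b(r, E) = 47*136 - 6 = 6392 - 6 = 6386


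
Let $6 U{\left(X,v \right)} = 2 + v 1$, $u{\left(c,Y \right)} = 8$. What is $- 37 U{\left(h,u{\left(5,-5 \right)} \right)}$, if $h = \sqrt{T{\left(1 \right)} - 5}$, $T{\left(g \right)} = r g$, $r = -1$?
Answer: $- \frac{185}{3} \approx -61.667$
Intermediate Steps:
$T{\left(g \right)} = - g$
$h = i \sqrt{6}$ ($h = \sqrt{\left(-1\right) 1 - 5} = \sqrt{-1 - 5} = \sqrt{-6} = i \sqrt{6} \approx 2.4495 i$)
$U{\left(X,v \right)} = \frac{1}{3} + \frac{v}{6}$ ($U{\left(X,v \right)} = \frac{2 + v 1}{6} = \frac{2 + v}{6} = \frac{1}{3} + \frac{v}{6}$)
$- 37 U{\left(h,u{\left(5,-5 \right)} \right)} = - 37 \left(\frac{1}{3} + \frac{1}{6} \cdot 8\right) = - 37 \left(\frac{1}{3} + \frac{4}{3}\right) = \left(-37\right) \frac{5}{3} = - \frac{185}{3}$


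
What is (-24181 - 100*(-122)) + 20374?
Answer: 8393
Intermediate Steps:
(-24181 - 100*(-122)) + 20374 = (-24181 + 12200) + 20374 = -11981 + 20374 = 8393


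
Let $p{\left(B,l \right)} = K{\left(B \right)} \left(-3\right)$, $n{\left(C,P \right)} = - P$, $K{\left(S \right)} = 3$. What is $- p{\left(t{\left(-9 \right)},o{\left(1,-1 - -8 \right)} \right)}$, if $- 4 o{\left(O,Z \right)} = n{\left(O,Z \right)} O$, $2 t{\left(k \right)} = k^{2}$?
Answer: $9$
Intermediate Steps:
$t{\left(k \right)} = \frac{k^{2}}{2}$
$o{\left(O,Z \right)} = \frac{O Z}{4}$ ($o{\left(O,Z \right)} = - \frac{- Z O}{4} = - \frac{\left(-1\right) O Z}{4} = \frac{O Z}{4}$)
$p{\left(B,l \right)} = -9$ ($p{\left(B,l \right)} = 3 \left(-3\right) = -9$)
$- p{\left(t{\left(-9 \right)},o{\left(1,-1 - -8 \right)} \right)} = \left(-1\right) \left(-9\right) = 9$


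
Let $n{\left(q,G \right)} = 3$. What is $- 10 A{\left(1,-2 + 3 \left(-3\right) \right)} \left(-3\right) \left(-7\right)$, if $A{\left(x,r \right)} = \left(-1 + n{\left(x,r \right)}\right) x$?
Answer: $-420$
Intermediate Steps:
$A{\left(x,r \right)} = 2 x$ ($A{\left(x,r \right)} = \left(-1 + 3\right) x = 2 x$)
$- 10 A{\left(1,-2 + 3 \left(-3\right) \right)} \left(-3\right) \left(-7\right) = - 10 \cdot 2 \cdot 1 \left(-3\right) \left(-7\right) = \left(-10\right) 2 \left(-3\right) \left(-7\right) = \left(-20\right) \left(-3\right) \left(-7\right) = 60 \left(-7\right) = -420$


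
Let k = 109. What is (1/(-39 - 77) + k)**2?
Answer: 159845449/13456 ≈ 11879.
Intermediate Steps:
(1/(-39 - 77) + k)**2 = (1/(-39 - 77) + 109)**2 = (1/(-116) + 109)**2 = (-1/116 + 109)**2 = (12643/116)**2 = 159845449/13456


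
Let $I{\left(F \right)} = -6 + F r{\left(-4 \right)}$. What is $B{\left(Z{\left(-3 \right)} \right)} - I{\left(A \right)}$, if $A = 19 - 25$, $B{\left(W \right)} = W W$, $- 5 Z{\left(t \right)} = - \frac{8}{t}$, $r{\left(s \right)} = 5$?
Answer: $\frac{8164}{225} \approx 36.284$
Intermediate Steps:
$Z{\left(t \right)} = \frac{8}{5 t}$ ($Z{\left(t \right)} = - \frac{\left(-8\right) \frac{1}{t}}{5} = \frac{8}{5 t}$)
$B{\left(W \right)} = W^{2}$
$A = -6$ ($A = 19 - 25 = -6$)
$I{\left(F \right)} = -6 + 5 F$ ($I{\left(F \right)} = -6 + F 5 = -6 + 5 F$)
$B{\left(Z{\left(-3 \right)} \right)} - I{\left(A \right)} = \left(\frac{8}{5 \left(-3\right)}\right)^{2} - \left(-6 + 5 \left(-6\right)\right) = \left(\frac{8}{5} \left(- \frac{1}{3}\right)\right)^{2} - \left(-6 - 30\right) = \left(- \frac{8}{15}\right)^{2} - -36 = \frac{64}{225} + 36 = \frac{8164}{225}$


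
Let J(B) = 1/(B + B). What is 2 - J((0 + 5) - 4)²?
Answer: 7/4 ≈ 1.7500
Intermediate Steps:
J(B) = 1/(2*B)
2 - J((0 + 5) - 4)² = 2 - (1/(2*((0 + 5) - 4)))² = 2 - (1/(2*(5 - 4)))² = 2 - ((½)/1)² = 2 - ((½)*1)² = 2 - (½)² = 2 - 1*¼ = 2 - ¼ = 7/4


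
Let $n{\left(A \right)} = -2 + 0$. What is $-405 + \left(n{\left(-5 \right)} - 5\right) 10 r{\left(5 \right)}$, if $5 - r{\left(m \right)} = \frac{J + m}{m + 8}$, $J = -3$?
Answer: $- \frac{9675}{13} \approx -744.23$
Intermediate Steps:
$n{\left(A \right)} = -2$
$r{\left(m \right)} = 5 - \frac{-3 + m}{8 + m}$ ($r{\left(m \right)} = 5 - \frac{-3 + m}{m + 8} = 5 - \frac{-3 + m}{8 + m}$)
$-405 + \left(n{\left(-5 \right)} - 5\right) 10 r{\left(5 \right)} = -405 + \left(-2 - 5\right) 10 \frac{43 + 4 \cdot 5}{8 + 5} = -405 + \left(-7\right) 10 \frac{43 + 20}{13} = -405 - 70 \cdot \frac{1}{13} \cdot 63 = -405 - \frac{4410}{13} = - \frac{9675}{13}$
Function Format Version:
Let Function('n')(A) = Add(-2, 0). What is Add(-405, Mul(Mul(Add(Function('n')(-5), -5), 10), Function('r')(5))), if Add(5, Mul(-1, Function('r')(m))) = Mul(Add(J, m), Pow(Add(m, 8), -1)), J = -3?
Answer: Rational(-9675, 13) ≈ -744.23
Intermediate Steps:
Function('n')(A) = -2
Function('r')(m) = Add(5, Mul(-1, Pow(Add(8, m), -1), Add(-3, m))) (Function('r')(m) = Add(5, Mul(-1, Mul(Add(-3, m), Pow(Add(m, 8), -1)))) = Add(5, Mul(-1, Mul(Add(-3, m), Pow(Add(8, m), -1)))) = Add(5, Mul(-1, Mul(Pow(Add(8, m), -1), Add(-3, m)))) = Add(5, Mul(-1, Pow(Add(8, m), -1), Add(-3, m))))
Add(-405, Mul(Mul(Add(Function('n')(-5), -5), 10), Function('r')(5))) = Add(-405, Mul(Mul(Add(-2, -5), 10), Mul(Pow(Add(8, 5), -1), Add(43, Mul(4, 5))))) = Add(-405, Mul(Mul(-7, 10), Mul(Pow(13, -1), Add(43, 20)))) = Add(-405, Mul(-70, Mul(Rational(1, 13), 63))) = Add(-405, Mul(-70, Rational(63, 13))) = Add(-405, Rational(-4410, 13)) = Rational(-9675, 13)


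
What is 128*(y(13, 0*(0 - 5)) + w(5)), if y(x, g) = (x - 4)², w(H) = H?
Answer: 11008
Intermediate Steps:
y(x, g) = (-4 + x)²
128*(y(13, 0*(0 - 5)) + w(5)) = 128*((-4 + 13)² + 5) = 128*(9² + 5) = 128*(81 + 5) = 128*86 = 11008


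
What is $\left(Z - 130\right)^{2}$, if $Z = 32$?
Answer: $9604$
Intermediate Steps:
$\left(Z - 130\right)^{2} = \left(32 - 130\right)^{2} = \left(-98\right)^{2} = 9604$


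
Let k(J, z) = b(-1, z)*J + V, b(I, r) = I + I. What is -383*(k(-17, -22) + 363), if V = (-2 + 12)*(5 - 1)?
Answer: -167371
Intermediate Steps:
b(I, r) = 2*I
V = 40 (V = 10*4 = 40)
k(J, z) = 40 - 2*J (k(J, z) = (2*(-1))*J + 40 = -2*J + 40 = 40 - 2*J)
-383*(k(-17, -22) + 363) = -383*((40 - 2*(-17)) + 363) = -383*((40 + 34) + 363) = -383*(74 + 363) = -383*437 = -167371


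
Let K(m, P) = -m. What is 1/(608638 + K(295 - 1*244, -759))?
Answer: 1/608587 ≈ 1.6432e-6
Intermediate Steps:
1/(608638 + K(295 - 1*244, -759)) = 1/(608638 - (295 - 1*244)) = 1/(608638 - (295 - 244)) = 1/(608638 - 1*51) = 1/(608638 - 51) = 1/608587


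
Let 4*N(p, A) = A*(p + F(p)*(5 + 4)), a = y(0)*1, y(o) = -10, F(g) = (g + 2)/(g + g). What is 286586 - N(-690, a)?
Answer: 6552061/23 ≈ 2.8487e+5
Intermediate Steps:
F(g) = (2 + g)/(2*g) (F(g) = (2 + g)/((2*g)) = (2 + g)*(1/(2*g)) = (2 + g)/(2*g))
a = -10 (a = -10*1 = -10)
N(p, A) = A*(p + 9*(2 + p)/(2*p))/4 (N(p, A) = (A*(p + ((2 + p)/(2*p))*(5 + 4)))/4 = (A*(p + ((2 + p)/(2*p))*9))/4 = (A*(p + 9*(2 + p)/(2*p)))/4 = A*(p + 9*(2 + p)/(2*p))/4)
286586 - N(-690, a) = 286586 - (-10)*(18 + 2*(-690)**2 + 9*(-690))/(8*(-690)) = 286586 - (-10)*(-1)*(18 + 2*476100 - 6210)/(8*690) = 286586 - (-10)*(-1)*(18 + 952200 - 6210)/(8*690) = 286586 - (-10)*(-1)*946008/(8*690) = 286586 - 1*39417/23 = 286586 - 39417/23 = 6552061/23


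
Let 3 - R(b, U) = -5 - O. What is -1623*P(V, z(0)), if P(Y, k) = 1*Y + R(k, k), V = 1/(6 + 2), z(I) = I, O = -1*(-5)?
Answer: -170415/8 ≈ -21302.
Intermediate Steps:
O = 5
V = ⅛ (V = 1/8 = ⅛ ≈ 0.12500)
R(b, U) = 13 (R(b, U) = 3 - (-5 - 1*5) = 3 - (-5 - 5) = 3 - 1*(-10) = 3 + 10 = 13)
P(Y, k) = 13 + Y (P(Y, k) = 1*Y + 13 = Y + 13 = 13 + Y)
-1623*P(V, z(0)) = -1623*(13 + ⅛) = -1623*105/8 = -170415/8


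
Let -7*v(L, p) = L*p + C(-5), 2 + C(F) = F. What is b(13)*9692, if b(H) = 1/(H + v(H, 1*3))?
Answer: 67844/59 ≈ 1149.9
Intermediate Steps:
C(F) = -2 + F
v(L, p) = 1 - L*p/7 (v(L, p) = -(L*p + (-2 - 5))/7 = -(L*p - 7)/7 = -(-7 + L*p)/7 = 1 - L*p/7)
b(H) = 1/(1 + 4*H/7) (b(H) = 1/(H + (1 - H*1*3/7)) = 1/(H + (1 - 1/7*H*3)) = 1/(H + (1 - 3*H/7)) = 1/(1 + 4*H/7))
b(13)*9692 = (7/(7 + 4*13))*9692 = (7/(7 + 52))*9692 = (7/59)*9692 = 67844/59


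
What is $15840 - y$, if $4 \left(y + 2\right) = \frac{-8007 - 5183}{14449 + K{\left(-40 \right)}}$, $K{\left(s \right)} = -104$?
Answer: $\frac{90902715}{5738} \approx 15842.0$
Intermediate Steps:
$y = - \frac{12795}{5738}$ ($y = -2 + \frac{\left(-8007 - 5183\right) \frac{1}{14449 - 104}}{4} = -2 + \frac{\left(-8007 + \left(-6731 + 1548\right)\right) \frac{1}{14345}}{4} = -2 + \frac{\left(-8007 - 5183\right) \frac{1}{14345}}{4} = -2 + \frac{\left(-13190\right) \frac{1}{14345}}{4} = -2 + \frac{1}{4} \left(- \frac{2638}{2869}\right) = -2 - \frac{1319}{5738} = - \frac{12795}{5738} \approx -2.2299$)
$15840 - y = 15840 - - \frac{12795}{5738} = 15840 + \frac{12795}{5738} = \frac{90902715}{5738}$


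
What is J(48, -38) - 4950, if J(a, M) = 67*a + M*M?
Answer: -290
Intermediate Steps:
J(a, M) = M² + 67*a (J(a, M) = 67*a + M² = M² + 67*a)
J(48, -38) - 4950 = ((-38)² + 67*48) - 4950 = (1444 + 3216) - 4950 = 4660 - 4950 = -290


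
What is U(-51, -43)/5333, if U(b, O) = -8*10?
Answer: -80/5333 ≈ -0.015001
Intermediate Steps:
U(b, O) = -80
U(-51, -43)/5333 = -80/5333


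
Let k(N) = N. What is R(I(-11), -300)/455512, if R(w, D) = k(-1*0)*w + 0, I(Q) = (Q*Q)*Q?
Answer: 0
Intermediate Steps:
I(Q) = Q³ (I(Q) = Q²*Q = Q³)
R(w, D) = 0 (R(w, D) = (-1*0)*w + 0 = 0*w + 0 = 0 + 0 = 0)
R(I(-11), -300)/455512 = 0/455512 = 0*(1/455512) = 0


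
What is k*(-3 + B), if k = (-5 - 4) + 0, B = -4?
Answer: 63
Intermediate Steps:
k = -9 (k = -9 + 0 = -9)
k*(-3 + B) = -9*(-3 - 4) = -9*(-7) = 63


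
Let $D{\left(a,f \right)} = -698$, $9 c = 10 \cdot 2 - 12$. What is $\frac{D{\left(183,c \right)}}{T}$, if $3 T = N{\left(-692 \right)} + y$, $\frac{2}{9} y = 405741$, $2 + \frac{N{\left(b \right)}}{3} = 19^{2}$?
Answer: $- \frac{1396}{1217941} \approx -0.0011462$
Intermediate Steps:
$N{\left(b \right)} = 1077$ ($N{\left(b \right)} = -6 + 3 \cdot 19^{2} = -6 + 3 \cdot 361 = -6 + 1083 = 1077$)
$c = \frac{8}{9}$ ($c = \frac{10 \cdot 2 - 12}{9} = \frac{20 - 12}{9} = \frac{1}{9} \cdot 8 = \frac{8}{9} \approx 0.88889$)
$y = \frac{3651669}{2}$ ($y = \frac{9}{2} \cdot 405741 = \frac{3651669}{2} \approx 1.8258 \cdot 10^{6}$)
$T = \frac{1217941}{2}$ ($T = \frac{1077 + \frac{3651669}{2}}{3} = \frac{1}{3} \cdot \frac{3653823}{2} = \frac{1217941}{2} \approx 6.0897 \cdot 10^{5}$)
$\frac{D{\left(183,c \right)}}{T} = - \frac{698}{\frac{1217941}{2}} = \left(-698\right) \frac{2}{1217941} = - \frac{1396}{1217941}$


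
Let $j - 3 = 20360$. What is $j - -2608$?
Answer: $22971$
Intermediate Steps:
$j = 20363$ ($j = 3 + 20360 = 20363$)
$j - -2608 = 20363 - -2608 = 20363 + 2608 = 22971$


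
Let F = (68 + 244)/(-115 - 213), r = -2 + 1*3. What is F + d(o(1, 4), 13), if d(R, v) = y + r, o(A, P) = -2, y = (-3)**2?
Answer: 371/41 ≈ 9.0488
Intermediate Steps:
r = 1 (r = -2 + 3 = 1)
y = 9
d(R, v) = 10 (d(R, v) = 9 + 1 = 10)
F = -39/41 (F = 312/(-328) = 312*(-1/328) = -39/41 ≈ -0.95122)
F + d(o(1, 4), 13) = -39/41 + 10 = 371/41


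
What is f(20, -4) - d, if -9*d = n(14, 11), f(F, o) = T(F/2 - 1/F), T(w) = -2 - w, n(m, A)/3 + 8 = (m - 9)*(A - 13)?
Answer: -359/20 ≈ -17.950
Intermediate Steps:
n(m, A) = -24 + 3*(-13 + A)*(-9 + m) (n(m, A) = -24 + 3*((m - 9)*(A - 13)) = -24 + 3*((-9 + m)*(-13 + A)) = -24 + 3*((-13 + A)*(-9 + m)) = -24 + 3*(-13 + A)*(-9 + m))
f(F, o) = -2 + 1/F - F/2 (f(F, o) = -2 - (F/2 - 1/F) = -2 + (1/F - F/2) = -2 + 1/F - F/2)
d = 6 (d = -(327 - 39*14 - 27*11 + 3*11*14)/9 = -(327 - 546 - 297 + 462)/9 = -⅑*(-54) = 6)
f(20, -4) - d = (-2 + 1/20 - ½*20) - 1*6 = (-2 + 1/20 - 10) - 6 = -239/20 - 6 = -359/20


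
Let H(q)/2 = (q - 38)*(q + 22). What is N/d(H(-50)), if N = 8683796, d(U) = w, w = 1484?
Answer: 2170949/371 ≈ 5851.6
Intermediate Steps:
H(q) = 2*(-38 + q)*(22 + q) (H(q) = 2*((q - 38)*(q + 22)) = 2*((-38 + q)*(22 + q)) = 2*(-38 + q)*(22 + q))
d(U) = 1484
N/d(H(-50)) = 8683796/1484 = 8683796*(1/1484) = 2170949/371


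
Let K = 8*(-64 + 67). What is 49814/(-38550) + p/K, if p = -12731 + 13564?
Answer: 5152769/154200 ≈ 33.416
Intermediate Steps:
p = 833
K = 24 (K = 8*3 = 24)
49814/(-38550) + p/K = 49814/(-38550) + 833/24 = 49814*(-1/38550) + 833*(1/24) = -24907/19275 + 833/24 = 5152769/154200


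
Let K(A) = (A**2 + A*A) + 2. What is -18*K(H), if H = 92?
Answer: -304740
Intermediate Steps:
K(A) = 2 + 2*A**2 (K(A) = (A**2 + A**2) + 2 = 2*A**2 + 2 = 2 + 2*A**2)
-18*K(H) = -18*(2 + 2*92**2) = -18*(2 + 2*8464) = -18*(2 + 16928) = -18*16930 = -304740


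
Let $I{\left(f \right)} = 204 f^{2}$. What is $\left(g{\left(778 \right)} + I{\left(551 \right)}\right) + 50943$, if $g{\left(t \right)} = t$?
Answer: $61986325$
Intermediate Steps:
$\left(g{\left(778 \right)} + I{\left(551 \right)}\right) + 50943 = \left(778 + 204 \cdot 551^{2}\right) + 50943 = \left(778 + 204 \cdot 303601\right) + 50943 = \left(778 + 61934604\right) + 50943 = 61935382 + 50943 = 61986325$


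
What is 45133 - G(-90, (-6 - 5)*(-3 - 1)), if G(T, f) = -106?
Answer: 45239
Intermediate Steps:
45133 - G(-90, (-6 - 5)*(-3 - 1)) = 45133 - 1*(-106) = 45133 + 106 = 45239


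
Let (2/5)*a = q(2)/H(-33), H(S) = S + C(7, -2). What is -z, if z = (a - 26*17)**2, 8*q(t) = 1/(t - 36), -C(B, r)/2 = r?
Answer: -48622547702169/248882176 ≈ -1.9536e+5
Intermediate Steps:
C(B, r) = -2*r
q(t) = 1/(8*(-36 + t)) (q(t) = 1/(8*(t - 36)) = 1/(8*(-36 + t)))
H(S) = 4 + S (H(S) = S - 2*(-2) = S + 4 = 4 + S)
a = 5/15776 (a = 5*((1/(8*(-36 + 2)))/(4 - 33))/2 = 5*(((1/8)/(-34))/(-29))/2 = 5*(((1/8)*(-1/34))*(-1/29))/2 = 5*(-1/272*(-1/29))/2 = (5/2)*(1/7888) = 5/15776 ≈ 0.00031694)
z = 48622547702169/248882176 (z = (5/15776 - 26*17)**2 = (5/15776 - 442)**2 = (-6972987/15776)**2 = 48622547702169/248882176 ≈ 1.9536e+5)
-z = -1*48622547702169/248882176 = -48622547702169/248882176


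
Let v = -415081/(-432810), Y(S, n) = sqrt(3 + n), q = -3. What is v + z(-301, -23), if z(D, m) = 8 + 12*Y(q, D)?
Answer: 3877561/432810 + 12*I*sqrt(298) ≈ 8.959 + 207.15*I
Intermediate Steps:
z(D, m) = 8 + 12*sqrt(3 + D)
v = 415081/432810 (v = -415081*(-1/432810) = 415081/432810 ≈ 0.95904)
v + z(-301, -23) = 415081/432810 + (8 + 12*sqrt(3 - 301)) = 415081/432810 + (8 + 12*sqrt(-298)) = 415081/432810 + (8 + 12*(I*sqrt(298))) = 415081/432810 + (8 + 12*I*sqrt(298)) = 3877561/432810 + 12*I*sqrt(298)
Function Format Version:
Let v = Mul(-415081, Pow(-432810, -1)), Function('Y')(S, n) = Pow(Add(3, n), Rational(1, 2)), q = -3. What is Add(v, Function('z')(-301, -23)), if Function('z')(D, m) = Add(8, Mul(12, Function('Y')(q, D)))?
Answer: Add(Rational(3877561, 432810), Mul(12, I, Pow(298, Rational(1, 2)))) ≈ Add(8.9590, Mul(207.15, I))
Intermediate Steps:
Function('z')(D, m) = Add(8, Mul(12, Pow(Add(3, D), Rational(1, 2))))
v = Rational(415081, 432810) (v = Mul(-415081, Rational(-1, 432810)) = Rational(415081, 432810) ≈ 0.95904)
Add(v, Function('z')(-301, -23)) = Add(Rational(415081, 432810), Add(8, Mul(12, Pow(Add(3, -301), Rational(1, 2))))) = Add(Rational(415081, 432810), Add(8, Mul(12, Pow(-298, Rational(1, 2))))) = Add(Rational(415081, 432810), Add(8, Mul(12, Mul(I, Pow(298, Rational(1, 2)))))) = Add(Rational(415081, 432810), Add(8, Mul(12, I, Pow(298, Rational(1, 2))))) = Add(Rational(3877561, 432810), Mul(12, I, Pow(298, Rational(1, 2))))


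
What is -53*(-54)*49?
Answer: 140238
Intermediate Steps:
-53*(-54)*49 = 2862*49 = 140238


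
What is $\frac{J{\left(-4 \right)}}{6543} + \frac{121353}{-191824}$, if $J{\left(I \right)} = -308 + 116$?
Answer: $- \frac{14576191}{22019376} \approx -0.66197$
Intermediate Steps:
$J{\left(I \right)} = -192$
$\frac{J{\left(-4 \right)}}{6543} + \frac{121353}{-191824} = - \frac{192}{6543} + \frac{121353}{-191824} = \left(-192\right) \frac{1}{6543} + 121353 \left(- \frac{1}{191824}\right) = - \frac{64}{2181} - \frac{6387}{10096} = - \frac{14576191}{22019376}$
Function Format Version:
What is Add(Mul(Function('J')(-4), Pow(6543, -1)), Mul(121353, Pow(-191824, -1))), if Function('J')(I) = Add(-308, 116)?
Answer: Rational(-14576191, 22019376) ≈ -0.66197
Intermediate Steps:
Function('J')(I) = -192
Add(Mul(Function('J')(-4), Pow(6543, -1)), Mul(121353, Pow(-191824, -1))) = Add(Mul(-192, Pow(6543, -1)), Mul(121353, Pow(-191824, -1))) = Add(Mul(-192, Rational(1, 6543)), Mul(121353, Rational(-1, 191824))) = Add(Rational(-64, 2181), Rational(-6387, 10096)) = Rational(-14576191, 22019376)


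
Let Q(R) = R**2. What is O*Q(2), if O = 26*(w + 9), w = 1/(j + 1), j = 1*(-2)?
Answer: 832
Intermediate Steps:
j = -2
w = -1 (w = 1/(-2 + 1) = 1/(-1) = -1)
O = 208 (O = 26*(-1 + 9) = 26*8 = 208)
O*Q(2) = 208*2**2 = 208*4 = 832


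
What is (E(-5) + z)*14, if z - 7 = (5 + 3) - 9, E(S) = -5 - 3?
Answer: -28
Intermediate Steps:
E(S) = -8
z = 6 (z = 7 + ((5 + 3) - 9) = 7 + (8 - 9) = 7 - 1 = 6)
(E(-5) + z)*14 = (-8 + 6)*14 = -2*14 = -28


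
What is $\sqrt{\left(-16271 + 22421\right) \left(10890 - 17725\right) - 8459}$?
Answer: $i \sqrt{42043709} \approx 6484.1 i$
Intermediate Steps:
$\sqrt{\left(-16271 + 22421\right) \left(10890 - 17725\right) - 8459} = \sqrt{6150 \left(-6835\right) - 8459} = \sqrt{-42035250 - 8459} = \sqrt{-42043709} = i \sqrt{42043709}$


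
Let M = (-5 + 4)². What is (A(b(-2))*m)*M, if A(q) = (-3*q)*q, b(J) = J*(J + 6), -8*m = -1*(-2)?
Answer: 48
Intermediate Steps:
M = 1 (M = (-1)² = 1)
m = -¼ (m = -(-1)*(-2)/8 = -⅛*2 = -¼ ≈ -0.25000)
b(J) = J*(6 + J)
A(q) = -3*q²
(A(b(-2))*m)*M = (-3*4*(6 - 2)²*(-¼))*1 = (-3*(-2*4)²*(-¼))*1 = (-3*(-8)²*(-¼))*1 = (-3*64*(-¼))*1 = -192*(-¼)*1 = 48*1 = 48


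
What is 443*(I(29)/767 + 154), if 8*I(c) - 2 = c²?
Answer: 418983641/6136 ≈ 68283.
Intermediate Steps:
I(c) = ¼ + c²/8
443*(I(29)/767 + 154) = 443*((¼ + (⅛)*29²)/767 + 154) = 443*((¼ + (⅛)*841)*(1/767) + 154) = 443*((¼ + 841/8)*(1/767) + 154) = 443*((843/8)*(1/767) + 154) = 443*(843/6136 + 154) = 443*(945787/6136) = 418983641/6136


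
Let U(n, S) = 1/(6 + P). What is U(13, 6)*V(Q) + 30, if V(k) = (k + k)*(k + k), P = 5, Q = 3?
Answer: 366/11 ≈ 33.273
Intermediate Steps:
V(k) = 4*k² (V(k) = (2*k)*(2*k) = 4*k²)
U(n, S) = 1/11 (U(n, S) = 1/(6 + 5) = 1/11)
U(13, 6)*V(Q) + 30 = (4*3²)/11 + 30 = (4*9)/11 + 30 = (1/11)*36 + 30 = 36/11 + 30 = 366/11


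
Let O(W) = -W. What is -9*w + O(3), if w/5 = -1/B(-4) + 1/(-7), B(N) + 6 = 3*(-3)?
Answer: 3/7 ≈ 0.42857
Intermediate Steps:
B(N) = -15 (B(N) = -6 + 3*(-3) = -6 - 9 = -15)
w = -8/21 (w = 5*(-1/(-15) + 1/(-7)) = 5*(-1*(-1/15) + 1*(-⅐)) = 5*(1/15 - ⅐) = 5*(-8/105) = -8/21 ≈ -0.38095)
-9*w + O(3) = -9*(-8/21) - 1*3 = 24/7 - 3 = 3/7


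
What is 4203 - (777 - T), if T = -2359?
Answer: 1067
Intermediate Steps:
4203 - (777 - T) = 4203 - (777 - 1*(-2359)) = 4203 - (777 + 2359) = 4203 - 1*3136 = 4203 - 3136 = 1067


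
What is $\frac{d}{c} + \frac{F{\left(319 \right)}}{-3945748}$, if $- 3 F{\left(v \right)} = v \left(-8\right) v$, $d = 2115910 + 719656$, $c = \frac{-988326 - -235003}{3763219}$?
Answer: $- \frac{31578381240623092300}{2229317040453} \approx -1.4165 \cdot 10^{7}$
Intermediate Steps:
$c = - \frac{753323}{3763219}$ ($c = \left(-988326 + 235003\right) \frac{1}{3763219} = \left(-753323\right) \frac{1}{3763219} = - \frac{753323}{3763219} \approx -0.20018$)
$d = 2835566$
$F{\left(v \right)} = \frac{8 v^{2}}{3}$ ($F{\left(v \right)} = - \frac{v \left(-8\right) v}{3} = - \frac{- 8 v v}{3} = - \frac{\left(-8\right) v^{2}}{3} = \frac{8 v^{2}}{3}$)
$\frac{d}{c} + \frac{F{\left(319 \right)}}{-3945748} = \frac{2835566}{- \frac{753323}{3763219}} + \frac{\frac{8}{3} \cdot 319^{2}}{-3945748} = 2835566 \left(- \frac{3763219}{753323}\right) + \frac{8}{3} \cdot 101761 \left(- \frac{1}{3945748}\right) = - \frac{10670855846954}{753323} + \frac{814088}{3} \left(- \frac{1}{3945748}\right) = - \frac{10670855846954}{753323} - \frac{203522}{2959311} = - \frac{31578381240623092300}{2229317040453}$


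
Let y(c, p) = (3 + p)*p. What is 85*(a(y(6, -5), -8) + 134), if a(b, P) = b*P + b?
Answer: 5440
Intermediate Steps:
y(c, p) = p*(3 + p)
a(b, P) = b + P*b (a(b, P) = P*b + b = b + P*b)
85*(a(y(6, -5), -8) + 134) = 85*((-5*(3 - 5))*(1 - 8) + 134) = 85*(-5*(-2)*(-7) + 134) = 85*(10*(-7) + 134) = 85*(-70 + 134) = 85*64 = 5440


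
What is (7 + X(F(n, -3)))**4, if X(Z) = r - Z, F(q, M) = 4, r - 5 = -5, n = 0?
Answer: 81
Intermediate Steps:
r = 0 (r = 5 - 5 = 0)
X(Z) = -Z (X(Z) = 0 - Z = -Z)
(7 + X(F(n, -3)))**4 = (7 - 1*4)**4 = (7 - 4)**4 = 3**4 = 81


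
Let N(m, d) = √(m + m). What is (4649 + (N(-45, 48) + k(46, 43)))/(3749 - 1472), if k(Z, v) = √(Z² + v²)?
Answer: 4649/2277 + √3965/2277 + I*√10/759 ≈ 2.0694 + 0.0041664*I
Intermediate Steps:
N(m, d) = √2*√m (N(m, d) = √(2*m) = √2*√m)
(4649 + (N(-45, 48) + k(46, 43)))/(3749 - 1472) = (4649 + (√2*√(-45) + √(46² + 43²)))/(3749 - 1472) = (4649 + (√2*(3*I*√5) + √(2116 + 1849)))/2277 = (4649 + (3*I*√10 + √3965))*(1/2277) = (4649 + (√3965 + 3*I*√10))*(1/2277) = (4649 + √3965 + 3*I*√10)*(1/2277) = 4649/2277 + √3965/2277 + I*√10/759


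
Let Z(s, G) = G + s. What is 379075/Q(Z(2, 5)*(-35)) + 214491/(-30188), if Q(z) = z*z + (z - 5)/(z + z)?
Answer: -1402787297/1775809100 ≈ -0.78994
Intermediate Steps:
Q(z) = z**2 + (-5 + z)/(2*z) (Q(z) = z**2 + (-5 + z)/((2*z)) = z**2 + (-5 + z)*(1/(2*z)) = z**2 + (-5 + z)/(2*z))
379075/Q(Z(2, 5)*(-35)) + 214491/(-30188) = 379075/(((-5 + (5 + 2)*(-35) + 2*((5 + 2)*(-35))**3)/(2*(((5 + 2)*(-35)))))) + 214491/(-30188) = 379075/(((-5 + 7*(-35) + 2*(7*(-35))**3)/(2*((7*(-35)))))) + 214491*(-1/30188) = 379075/(((1/2)*(-5 - 245 + 2*(-245)**3)/(-245))) - 214491/30188 = 379075/(((1/2)*(-1/245)*(-5 - 245 + 2*(-14706125)))) - 214491/30188 = 379075/(((1/2)*(-1/245)*(-5 - 245 - 29412250))) - 214491/30188 = 379075/(((1/2)*(-1/245)*(-29412500))) - 214491/30188 = 379075/(2941250/49) - 214491/30188 = 379075*(49/2941250) - 214491/30188 = 742987/117650 - 214491/30188 = -1402787297/1775809100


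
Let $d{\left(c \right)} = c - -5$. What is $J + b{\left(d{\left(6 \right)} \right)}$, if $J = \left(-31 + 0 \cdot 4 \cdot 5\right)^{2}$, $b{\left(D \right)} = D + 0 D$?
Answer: $972$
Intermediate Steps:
$d{\left(c \right)} = 5 + c$ ($d{\left(c \right)} = c + 5 = 5 + c$)
$b{\left(D \right)} = D$ ($b{\left(D \right)} = D + 0 = D$)
$J = 961$ ($J = \left(-31 + 0 \cdot 5\right)^{2} = \left(-31 + 0\right)^{2} = \left(-31\right)^{2} = 961$)
$J + b{\left(d{\left(6 \right)} \right)} = 961 + \left(5 + 6\right) = 961 + 11 = 972$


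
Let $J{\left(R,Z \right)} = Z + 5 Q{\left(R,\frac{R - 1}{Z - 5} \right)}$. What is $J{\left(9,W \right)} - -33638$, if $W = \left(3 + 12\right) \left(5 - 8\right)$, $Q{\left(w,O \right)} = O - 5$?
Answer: $\frac{167836}{5} \approx 33567.0$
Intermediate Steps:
$Q{\left(w,O \right)} = -5 + O$ ($Q{\left(w,O \right)} = O - 5 = -5 + O$)
$W = -45$ ($W = 15 \left(-3\right) = -45$)
$J{\left(R,Z \right)} = -25 + Z + \frac{5 \left(-1 + R\right)}{-5 + Z}$ ($J{\left(R,Z \right)} = Z + 5 \left(-5 + \frac{R - 1}{Z - 5}\right) = Z + 5 \left(-5 + \frac{-1 + R}{-5 + Z}\right) = Z + \left(-25 + \frac{5 \left(-1 + R\right)}{-5 + Z}\right) = -25 + Z + \frac{5 \left(-1 + R\right)}{-5 + Z}$)
$J{\left(9,W \right)} - -33638 = \frac{120 + \left(-45\right)^{2} - -1350 + 5 \cdot 9}{-5 - 45} - -33638 = \frac{120 + 2025 + 1350 + 45}{-50} + 33638 = \left(- \frac{1}{50}\right) 3540 + 33638 = - \frac{354}{5} + 33638 = \frac{167836}{5}$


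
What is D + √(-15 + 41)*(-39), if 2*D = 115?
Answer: 115/2 - 39*√26 ≈ -141.36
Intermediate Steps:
D = 115/2 (D = (½)*115 = 115/2 ≈ 57.500)
D + √(-15 + 41)*(-39) = 115/2 + √(-15 + 41)*(-39) = 115/2 + √26*(-39) = 115/2 - 39*√26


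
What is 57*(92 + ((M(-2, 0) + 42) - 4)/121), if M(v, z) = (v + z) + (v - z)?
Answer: 636462/121 ≈ 5260.0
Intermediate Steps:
M(v, z) = 2*v
57*(92 + ((M(-2, 0) + 42) - 4)/121) = 57*(92 + ((2*(-2) + 42) - 4)/121) = 57*(92 + ((-4 + 42) - 4)*(1/121)) = 57*(92 + (38 - 4)*(1/121)) = 57*(92 + 34*(1/121)) = 57*(92 + 34/121) = 57*(11166/121) = 636462/121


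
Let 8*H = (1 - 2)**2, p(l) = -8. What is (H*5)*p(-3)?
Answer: -5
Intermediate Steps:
H = 1/8 (H = (1 - 2)**2/8 = (1/8)*(-1)**2 = (1/8)*1 = 1/8 ≈ 0.12500)
(H*5)*p(-3) = ((1/8)*5)*(-8) = (5/8)*(-8) = -5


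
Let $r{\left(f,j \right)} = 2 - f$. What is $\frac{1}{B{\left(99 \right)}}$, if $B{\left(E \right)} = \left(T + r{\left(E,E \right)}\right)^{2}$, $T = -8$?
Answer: $\frac{1}{11025} \approx 9.0703 \cdot 10^{-5}$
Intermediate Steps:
$B{\left(E \right)} = \left(-6 - E\right)^{2}$ ($B{\left(E \right)} = \left(-8 - \left(-2 + E\right)\right)^{2} = \left(-6 - E\right)^{2}$)
$\frac{1}{B{\left(99 \right)}} = \frac{1}{\left(6 + 99\right)^{2}} = \frac{1}{105^{2}} = \frac{1}{11025}$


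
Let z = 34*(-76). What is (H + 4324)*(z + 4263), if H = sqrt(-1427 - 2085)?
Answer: 7259996 + 3358*I*sqrt(878) ≈ 7.26e+6 + 99501.0*I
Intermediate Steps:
H = 2*I*sqrt(878) (H = sqrt(-3512) = 2*I*sqrt(878) ≈ 59.262*I)
z = -2584
(H + 4324)*(z + 4263) = (2*I*sqrt(878) + 4324)*(-2584 + 4263) = (4324 + 2*I*sqrt(878))*1679 = 7259996 + 3358*I*sqrt(878)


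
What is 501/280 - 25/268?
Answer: 31817/18760 ≈ 1.6960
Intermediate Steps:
501/280 - 25/268 = 31817/18760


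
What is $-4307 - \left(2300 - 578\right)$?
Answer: $-6029$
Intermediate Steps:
$-4307 - \left(2300 - 578\right) = -4307 - 1722 = -6029$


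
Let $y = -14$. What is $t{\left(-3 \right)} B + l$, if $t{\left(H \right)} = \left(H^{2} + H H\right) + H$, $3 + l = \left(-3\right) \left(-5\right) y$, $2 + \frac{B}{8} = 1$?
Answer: $-333$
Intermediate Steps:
$B = -8$ ($B = -16 + 8 \cdot 1 = -16 + 8 = -8$)
$l = -213$ ($l = -3 + \left(-3\right) \left(-5\right) \left(-14\right) = -3 + 15 \left(-14\right) = -3 - 210 = -213$)
$t{\left(H \right)} = H + 2 H^{2}$ ($t{\left(H \right)} = \left(H^{2} + H^{2}\right) + H = 2 H^{2} + H = H + 2 H^{2}$)
$t{\left(-3 \right)} B + l = - 3 \left(1 + 2 \left(-3\right)\right) \left(-8\right) - 213 = - 3 \left(1 - 6\right) \left(-8\right) - 213 = \left(-3\right) \left(-5\right) \left(-8\right) - 213 = 15 \left(-8\right) - 213 = -120 - 213 = -333$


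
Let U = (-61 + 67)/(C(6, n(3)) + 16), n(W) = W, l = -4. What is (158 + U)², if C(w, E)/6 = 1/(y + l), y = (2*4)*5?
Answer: 235991044/9409 ≈ 25081.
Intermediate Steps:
y = 40 (y = 8*5 = 40)
C(w, E) = ⅙ (C(w, E) = 6/(40 - 4) = 6/36 = 6*(1/36) = ⅙)
U = 36/97 (U = (-61 + 67)/(⅙ + 16) = 6/(97/6) = 6*(6/97) = 36/97 ≈ 0.37113)
(158 + U)² = (158 + 36/97)² = (15362/97)² = 235991044/9409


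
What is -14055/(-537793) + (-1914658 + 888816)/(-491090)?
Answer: 279296458328/132052382185 ≈ 2.1150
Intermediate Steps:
-14055/(-537793) + (-1914658 + 888816)/(-491090) = -14055*(-1/537793) - 1025842*(-1/491090) = 14055/537793 + 512921/245545 = 279296458328/132052382185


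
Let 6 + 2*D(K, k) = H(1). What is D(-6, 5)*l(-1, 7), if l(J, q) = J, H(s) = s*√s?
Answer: 5/2 ≈ 2.5000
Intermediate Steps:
H(s) = s^(3/2)
D(K, k) = -5/2 (D(K, k) = -3 + 1^(3/2)/2 = -3 + (½)*1 = -3 + ½ = -5/2)
D(-6, 5)*l(-1, 7) = -5/2*(-1) = 5/2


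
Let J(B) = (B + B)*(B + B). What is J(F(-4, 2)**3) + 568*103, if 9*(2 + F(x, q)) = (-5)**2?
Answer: 31091894860/531441 ≈ 58505.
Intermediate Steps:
F(x, q) = 7/9 (F(x, q) = -2 + (1/9)*(-5)**2 = -2 + (1/9)*25 = -2 + 25/9 = 7/9)
J(B) = 4*B**2 (J(B) = (2*B)*(2*B) = 4*B**2)
J(F(-4, 2)**3) + 568*103 = 4*((7/9)**3)**2 + 568*103 = 4*(343/729)**2 + 58504 = 4*(117649/531441) + 58504 = 470596/531441 + 58504 = 31091894860/531441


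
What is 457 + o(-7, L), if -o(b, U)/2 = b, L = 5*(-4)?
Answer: 471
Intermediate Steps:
L = -20
o(b, U) = -2*b
457 + o(-7, L) = 457 - 2*(-7) = 457 + 14 = 471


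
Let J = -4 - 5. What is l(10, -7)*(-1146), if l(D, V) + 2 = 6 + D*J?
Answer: 98556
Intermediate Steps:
J = -9
l(D, V) = 4 - 9*D (l(D, V) = -2 + (6 + D*(-9)) = -2 + (6 - 9*D) = 4 - 9*D)
l(10, -7)*(-1146) = (4 - 9*10)*(-1146) = (4 - 90)*(-1146) = -86*(-1146) = 98556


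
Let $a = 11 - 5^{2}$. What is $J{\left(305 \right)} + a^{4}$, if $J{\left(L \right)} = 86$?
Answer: $38502$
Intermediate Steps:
$a = -14$ ($a = 11 - 25 = -14$)
$J{\left(305 \right)} + a^{4} = 86 + \left(-14\right)^{4} = 86 + 38416 = 38502$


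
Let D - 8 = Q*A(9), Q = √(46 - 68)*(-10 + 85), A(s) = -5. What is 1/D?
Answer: 4/1546907 + 375*I*√22/3093814 ≈ 2.5858e-6 + 0.00056852*I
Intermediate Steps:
Q = 75*I*√22 (Q = √(-22)*75 = (I*√22)*75 = 75*I*√22 ≈ 351.78*I)
D = 8 - 375*I*√22 (D = 8 + (75*I*√22)*(-5) = 8 - 375*I*√22 ≈ 8.0 - 1758.9*I)
1/D = 1/(8 - 375*I*√22)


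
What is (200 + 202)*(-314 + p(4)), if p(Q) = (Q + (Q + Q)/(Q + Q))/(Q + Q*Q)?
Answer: -252255/2 ≈ -1.2613e+5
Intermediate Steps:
p(Q) = (1 + Q)/(Q + Q**2) (p(Q) = (Q + (2*Q)/((2*Q)))/(Q + Q**2) = (Q + (2*Q)*(1/(2*Q)))/(Q + Q**2) = (Q + 1)/(Q + Q**2) = (1 + Q)/(Q + Q**2))
(200 + 202)*(-314 + p(4)) = (200 + 202)*(-314 + 1/4) = 402*(-314 + 1/4) = 402*(-1255/4) = -252255/2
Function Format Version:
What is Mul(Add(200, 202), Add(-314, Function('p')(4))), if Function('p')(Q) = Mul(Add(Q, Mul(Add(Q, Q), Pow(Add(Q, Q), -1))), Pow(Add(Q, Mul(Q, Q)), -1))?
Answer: Rational(-252255, 2) ≈ -1.2613e+5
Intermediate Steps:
Function('p')(Q) = Mul(Pow(Add(Q, Pow(Q, 2)), -1), Add(1, Q)) (Function('p')(Q) = Mul(Add(Q, Mul(Mul(2, Q), Pow(Mul(2, Q), -1))), Pow(Add(Q, Pow(Q, 2)), -1)) = Mul(Add(Q, Mul(Mul(2, Q), Mul(Rational(1, 2), Pow(Q, -1)))), Pow(Add(Q, Pow(Q, 2)), -1)) = Mul(Add(Q, 1), Pow(Add(Q, Pow(Q, 2)), -1)) = Mul(Add(1, Q), Pow(Add(Q, Pow(Q, 2)), -1)) = Mul(Pow(Add(Q, Pow(Q, 2)), -1), Add(1, Q)))
Mul(Add(200, 202), Add(-314, Function('p')(4))) = Mul(Add(200, 202), Add(-314, Pow(4, -1))) = Mul(402, Add(-314, Rational(1, 4))) = Mul(402, Rational(-1255, 4)) = Rational(-252255, 2)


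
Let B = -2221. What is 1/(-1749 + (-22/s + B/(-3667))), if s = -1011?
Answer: -3707337/6481806308 ≈ -0.00057196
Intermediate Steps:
1/(-1749 + (-22/s + B/(-3667))) = 1/(-1749 + (-22/(-1011) - 2221/(-3667))) = 1/(-1749 + (-22*(-1/1011) - 2221*(-1/3667))) = 1/(-1749 + (22/1011 + 2221/3667)) = 1/(-1749 + 2326105/3707337) = 1/(-6481806308/3707337) = -3707337/6481806308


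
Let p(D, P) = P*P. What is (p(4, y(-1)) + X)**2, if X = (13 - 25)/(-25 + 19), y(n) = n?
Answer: 9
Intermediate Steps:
p(D, P) = P**2
X = 2 (X = -12/(-6) = -12*(-1/6) = 2)
(p(4, y(-1)) + X)**2 = ((-1)**2 + 2)**2 = (1 + 2)**2 = 3**2 = 9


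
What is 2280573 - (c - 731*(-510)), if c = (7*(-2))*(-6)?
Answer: 1907679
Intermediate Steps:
c = 84 (c = -14*(-6) = 84)
2280573 - (c - 731*(-510)) = 2280573 - (84 - 731*(-510)) = 2280573 - (84 + 372810) = 2280573 - 1*372894 = 2280573 - 372894 = 1907679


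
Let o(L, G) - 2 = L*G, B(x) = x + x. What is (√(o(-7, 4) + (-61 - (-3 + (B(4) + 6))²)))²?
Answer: -208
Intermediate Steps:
B(x) = 2*x
o(L, G) = 2 + G*L (o(L, G) = 2 + L*G = 2 + G*L)
(√(o(-7, 4) + (-61 - (-3 + (B(4) + 6))²)))² = (√((2 + 4*(-7)) + (-61 - (-3 + (2*4 + 6))²)))² = (√((2 - 28) + (-61 - (-3 + (8 + 6))²)))² = (√(-26 + (-61 - (-3 + 14)²)))² = (√(-26 + (-61 - 1*11²)))² = (√(-26 + (-61 - 1*121)))² = (√(-26 + (-61 - 121)))² = (√(-26 - 182))² = (√(-208))² = (4*I*√13)² = -208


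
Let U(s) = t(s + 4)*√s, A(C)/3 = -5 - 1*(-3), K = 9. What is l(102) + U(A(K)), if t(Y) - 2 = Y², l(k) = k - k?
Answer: 6*I*√6 ≈ 14.697*I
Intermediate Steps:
l(k) = 0
A(C) = -6 (A(C) = 3*(-5 - 1*(-3)) = 3*(-5 + 3) = 3*(-2) = -6)
t(Y) = 2 + Y²
U(s) = √s*(2 + (4 + s)²) (U(s) = (2 + (s + 4)²)*√s = (2 + (4 + s)²)*√s = √s*(2 + (4 + s)²))
l(102) + U(A(K)) = 0 + √(-6)*(2 + (4 - 6)²) = 0 + (I*√6)*(2 + (-2)²) = 0 + (I*√6)*(2 + 4) = 0 + (I*√6)*6 = 0 + 6*I*√6 = 6*I*√6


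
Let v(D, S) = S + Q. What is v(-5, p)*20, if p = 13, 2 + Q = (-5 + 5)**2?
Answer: 220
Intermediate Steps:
Q = -2 (Q = -2 + (-5 + 5)**2 = -2 + 0**2 = -2 + 0 = -2)
v(D, S) = -2 + S (v(D, S) = S - 2 = -2 + S)
v(-5, p)*20 = (-2 + 13)*20 = 11*20 = 220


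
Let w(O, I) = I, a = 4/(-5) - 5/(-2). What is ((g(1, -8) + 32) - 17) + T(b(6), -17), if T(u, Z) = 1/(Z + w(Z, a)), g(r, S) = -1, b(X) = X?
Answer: 2132/153 ≈ 13.935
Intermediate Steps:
a = 17/10 (a = 4*(-⅕) - 5*(-½) = -⅘ + 5/2 = 17/10 ≈ 1.7000)
T(u, Z) = 1/(17/10 + Z) (T(u, Z) = 1/(Z + 17/10) = 1/(17/10 + Z))
((g(1, -8) + 32) - 17) + T(b(6), -17) = ((-1 + 32) - 17) + 10/(17 + 10*(-17)) = (31 - 17) + 10/(17 - 170) = 14 + 10/(-153) = 14 + 10*(-1/153) = 14 - 10/153 = 2132/153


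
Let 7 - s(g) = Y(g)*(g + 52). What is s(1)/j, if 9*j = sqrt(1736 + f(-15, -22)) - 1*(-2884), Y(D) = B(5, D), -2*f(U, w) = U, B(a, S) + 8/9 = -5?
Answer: 16565696/16631425 - 2872*sqrt(6974)/16631425 ≈ 0.98163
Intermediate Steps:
B(a, S) = -53/9 (B(a, S) = -8/9 - 5 = -53/9)
f(U, w) = -U/2
Y(D) = -53/9
s(g) = 2819/9 + 53*g/9 (s(g) = 7 - (-53)*(g + 52)/9 = 7 - (-53)*(52 + g)/9 = 7 - (-2756/9 - 53*g/9) = 7 + (2756/9 + 53*g/9) = 2819/9 + 53*g/9)
j = 2884/9 + sqrt(6974)/18 (j = (sqrt(1736 - 1/2*(-15)) - 1*(-2884))/9 = (sqrt(1736 + 15/2) + 2884)/9 = (sqrt(3487/2) + 2884)/9 = (sqrt(6974)/2 + 2884)/9 = (2884 + sqrt(6974)/2)/9 = 2884/9 + sqrt(6974)/18 ≈ 325.08)
s(1)/j = (2819/9 + (53/9)*1)/(2884/9 + sqrt(6974)/18) = (2819/9 + 53/9)/(2884/9 + sqrt(6974)/18) = 2872/(9*(2884/9 + sqrt(6974)/18))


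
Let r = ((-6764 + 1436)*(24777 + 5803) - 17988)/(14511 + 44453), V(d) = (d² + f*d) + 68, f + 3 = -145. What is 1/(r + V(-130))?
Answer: 14741/493005071 ≈ 2.9900e-5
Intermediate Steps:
f = -148 (f = -3 - 145 = -148)
V(d) = 68 + d² - 148*d (V(d) = (d² - 148*d) + 68 = 68 + d² - 148*d)
r = -40737057/14741 (r = (-5328*30580 - 17988)/58964 = (-162930240 - 17988)*(1/58964) = -162948228*1/58964 = -40737057/14741 ≈ -2763.5)
1/(r + V(-130)) = 1/(-40737057/14741 + (68 + (-130)² - 148*(-130))) = 1/(-40737057/14741 + (68 + 16900 + 19240)) = 1/(-40737057/14741 + 36208) = 1/(493005071/14741) = 14741/493005071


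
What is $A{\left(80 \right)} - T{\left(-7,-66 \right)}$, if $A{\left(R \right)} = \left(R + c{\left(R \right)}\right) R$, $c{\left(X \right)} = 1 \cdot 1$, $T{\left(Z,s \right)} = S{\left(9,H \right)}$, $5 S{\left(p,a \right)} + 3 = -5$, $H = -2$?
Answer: $\frac{32408}{5} \approx 6481.6$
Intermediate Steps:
$S{\left(p,a \right)} = - \frac{8}{5}$ ($S{\left(p,a \right)} = - \frac{3}{5} + \frac{1}{5} \left(-5\right) = - \frac{3}{5} - 1 = - \frac{8}{5}$)
$T{\left(Z,s \right)} = - \frac{8}{5}$
$c{\left(X \right)} = 1$
$A{\left(R \right)} = R \left(1 + R\right)$ ($A{\left(R \right)} = \left(R + 1\right) R = \left(1 + R\right) R = R \left(1 + R\right)$)
$A{\left(80 \right)} - T{\left(-7,-66 \right)} = 80 \left(1 + 80\right) - - \frac{8}{5} = 80 \cdot 81 + \frac{8}{5} = 6480 + \frac{8}{5} = \frac{32408}{5}$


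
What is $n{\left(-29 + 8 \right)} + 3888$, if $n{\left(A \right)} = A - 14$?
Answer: $3853$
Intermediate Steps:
$n{\left(A \right)} = -14 + A$ ($n{\left(A \right)} = A - 14 = -14 + A$)
$n{\left(-29 + 8 \right)} + 3888 = \left(-14 + \left(-29 + 8\right)\right) + 3888 = \left(-14 - 21\right) + 3888 = -35 + 3888 = 3853$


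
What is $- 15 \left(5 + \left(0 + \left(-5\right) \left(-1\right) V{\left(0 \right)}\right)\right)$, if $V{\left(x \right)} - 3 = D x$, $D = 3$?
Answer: $-300$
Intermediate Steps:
$V{\left(x \right)} = 3 + 3 x$
$- 15 \left(5 + \left(0 + \left(-5\right) \left(-1\right) V{\left(0 \right)}\right)\right) = - 15 \left(5 + \left(0 + \left(-5\right) \left(-1\right) \left(3 + 3 \cdot 0\right)\right)\right) = - 15 \left(5 + \left(0 + 5 \left(3 + 0\right)\right)\right) = - 15 \left(5 + \left(0 + 5 \cdot 3\right)\right) = - 15 \left(5 + \left(0 + 15\right)\right) = - 15 \left(5 + 15\right) = \left(-15\right) 20 = -300$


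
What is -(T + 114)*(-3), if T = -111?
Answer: 9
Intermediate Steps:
-(T + 114)*(-3) = -(-111 + 114)*(-3) = -3*(-3) = -1*(-9) = 9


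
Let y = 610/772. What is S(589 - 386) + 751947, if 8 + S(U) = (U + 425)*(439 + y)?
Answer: 198428553/193 ≈ 1.0281e+6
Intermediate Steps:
y = 305/386 (y = 610*(1/772) = 305/386 ≈ 0.79016)
S(U) = 72144487/386 + 169759*U/386 (S(U) = -8 + (U + 425)*(439 + 305/386) = -8 + (425 + U)*(169759/386) = -8 + (72147575/386 + 169759*U/386) = 72144487/386 + 169759*U/386)
S(589 - 386) + 751947 = (72144487/386 + 169759*(589 - 386)/386) + 751947 = (72144487/386 + (169759/386)*203) + 751947 = (72144487/386 + 34461077/386) + 751947 = 53302782/193 + 751947 = 198428553/193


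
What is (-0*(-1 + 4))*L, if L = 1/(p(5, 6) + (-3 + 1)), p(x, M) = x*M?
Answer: 0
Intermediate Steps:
p(x, M) = M*x
L = 1/28 (L = 1/(6*5 + (-3 + 1)) = 1/(30 - 2) = 1/28 ≈ 0.035714)
(-0*(-1 + 4))*L = -0*(-1 + 4)*(1/28) = -0*3*(1/28) = -7*0*(1/28) = 0*(1/28) = 0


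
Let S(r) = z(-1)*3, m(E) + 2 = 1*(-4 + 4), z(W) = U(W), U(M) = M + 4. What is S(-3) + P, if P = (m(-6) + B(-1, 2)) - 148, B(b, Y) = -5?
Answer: -146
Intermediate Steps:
U(M) = 4 + M
z(W) = 4 + W
m(E) = -2 (m(E) = -2 + 1*(-4 + 4) = -2 + 1*0 = -2 + 0 = -2)
S(r) = 9 (S(r) = (4 - 1)*3 = 3*3 = 9)
P = -155 (P = (-2 - 5) - 148 = -7 - 148 = -155)
S(-3) + P = 9 - 155 = -146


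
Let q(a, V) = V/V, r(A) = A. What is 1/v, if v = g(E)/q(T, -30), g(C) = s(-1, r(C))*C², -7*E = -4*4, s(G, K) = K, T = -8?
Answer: 343/4096 ≈ 0.083740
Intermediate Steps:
q(a, V) = 1
E = 16/7 (E = -(-4)*4/7 = -⅐*(-16) = 16/7 ≈ 2.2857)
g(C) = C³ (g(C) = C*C² = C³)
v = 4096/343 (v = (16/7)³/1 = (4096/343)*1 = 4096/343 ≈ 11.942)
1/v = 1/(4096/343) = 343/4096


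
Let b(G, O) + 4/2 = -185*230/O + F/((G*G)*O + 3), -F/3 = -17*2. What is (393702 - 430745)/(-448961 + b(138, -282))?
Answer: 9349987883505/113284232463374 ≈ 0.082536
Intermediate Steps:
F = 102 (F = -(-51)*2 = -3*(-34) = 102)
b(G, O) = -2 - 42550/O + 102/(3 + O*G²) (b(G, O) = -2 + (-185*230/O + 102/((G*G)*O + 3)) = -2 + (-185*230/O + 102/(G²*O + 3)) = -2 + (-185*230/O + 102/(O*G² + 3)) = -2 + (-42550/O + 102/(3 + O*G²)) = -2 - 42550/O + 102/(3 + O*G²))
(393702 - 430745)/(-448961 + b(138, -282)) = (393702 - 430745)/(-448961 + 2*(-63825 + 48*(-282) - 1*138²*(-282)² - 21275*(-282)*138²)/(-282*(3 - 282*138²))) = -37043/(-448961 + 2*(-1/282)*(-63825 - 13536 - 1*19044*79524 - 21275*(-282)*19044)/(3 - 282*19044)) = -37043/(-448961 + 2*(-1/282)*(-63825 - 13536 - 1514455056 + 114255430200)/(3 - 5370408)) = -37043/(-448961 + 2*(-1/282)*112740897783/(-5370405)) = -37043/(-448961 + 2*(-1/282)*(-1/5370405)*112740897783) = -37043/(-448961 + 37580299261/252409035) = -37043/(-113284232463374/252409035) = -37043*(-252409035/113284232463374) = 9349987883505/113284232463374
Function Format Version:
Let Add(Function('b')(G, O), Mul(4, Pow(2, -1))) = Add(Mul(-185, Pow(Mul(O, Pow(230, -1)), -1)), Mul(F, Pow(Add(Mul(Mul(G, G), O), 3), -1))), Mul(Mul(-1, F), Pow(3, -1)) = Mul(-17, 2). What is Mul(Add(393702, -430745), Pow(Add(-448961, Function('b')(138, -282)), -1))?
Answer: Rational(9349987883505, 113284232463374) ≈ 0.082536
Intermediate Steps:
F = 102 (F = Mul(-3, Mul(-17, 2)) = Mul(-3, -34) = 102)
Function('b')(G, O) = Add(-2, Mul(-42550, Pow(O, -1)), Mul(102, Pow(Add(3, Mul(O, Pow(G, 2))), -1))) (Function('b')(G, O) = Add(-2, Add(Mul(-185, Pow(Mul(O, Pow(230, -1)), -1)), Mul(102, Pow(Add(Mul(Mul(G, G), O), 3), -1)))) = Add(-2, Add(Mul(-185, Pow(Mul(O, Rational(1, 230)), -1)), Mul(102, Pow(Add(Mul(Pow(G, 2), O), 3), -1)))) = Add(-2, Add(Mul(-185, Pow(Mul(Rational(1, 230), O), -1)), Mul(102, Pow(Add(Mul(O, Pow(G, 2)), 3), -1)))) = Add(-2, Add(Mul(-185, Mul(230, Pow(O, -1))), Mul(102, Pow(Add(3, Mul(O, Pow(G, 2))), -1)))) = Add(-2, Add(Mul(-42550, Pow(O, -1)), Mul(102, Pow(Add(3, Mul(O, Pow(G, 2))), -1)))) = Add(-2, Mul(-42550, Pow(O, -1)), Mul(102, Pow(Add(3, Mul(O, Pow(G, 2))), -1))))
Mul(Add(393702, -430745), Pow(Add(-448961, Function('b')(138, -282)), -1)) = Mul(Add(393702, -430745), Pow(Add(-448961, Mul(2, Pow(-282, -1), Pow(Add(3, Mul(-282, Pow(138, 2))), -1), Add(-63825, Mul(48, -282), Mul(-1, Pow(138, 2), Pow(-282, 2)), Mul(-21275, -282, Pow(138, 2))))), -1)) = Mul(-37043, Pow(Add(-448961, Mul(2, Rational(-1, 282), Pow(Add(3, Mul(-282, 19044)), -1), Add(-63825, -13536, Mul(-1, 19044, 79524), Mul(-21275, -282, 19044)))), -1)) = Mul(-37043, Pow(Add(-448961, Mul(2, Rational(-1, 282), Pow(Add(3, -5370408), -1), Add(-63825, -13536, -1514455056, 114255430200))), -1)) = Mul(-37043, Pow(Add(-448961, Mul(2, Rational(-1, 282), Pow(-5370405, -1), 112740897783)), -1)) = Mul(-37043, Pow(Add(-448961, Mul(2, Rational(-1, 282), Rational(-1, 5370405), 112740897783)), -1)) = Mul(-37043, Pow(Add(-448961, Rational(37580299261, 252409035)), -1)) = Mul(-37043, Pow(Rational(-113284232463374, 252409035), -1)) = Mul(-37043, Rational(-252409035, 113284232463374)) = Rational(9349987883505, 113284232463374)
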